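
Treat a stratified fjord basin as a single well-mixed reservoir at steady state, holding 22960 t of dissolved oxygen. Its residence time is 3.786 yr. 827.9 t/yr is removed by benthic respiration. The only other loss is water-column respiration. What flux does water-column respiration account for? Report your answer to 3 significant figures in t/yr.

5240 t/yr

Total removal F = M/τ = 22960 / 3.786 = 6064 t/yr.
Water-column respiration = F − (827.9) = 6064 − 827.9 = 5237 t/yr.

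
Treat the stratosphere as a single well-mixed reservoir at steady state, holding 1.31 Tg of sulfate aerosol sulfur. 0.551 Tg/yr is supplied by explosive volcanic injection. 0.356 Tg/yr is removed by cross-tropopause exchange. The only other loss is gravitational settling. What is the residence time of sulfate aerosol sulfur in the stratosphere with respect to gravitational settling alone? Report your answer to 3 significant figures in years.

6.72 yr

At steady state ΣF_in = ΣF_out.
ΣF_in = 0.55100 Tg/yr.
Gravitational settling flux = ΣF_in − (0.356) = 0.55100 − 0.3560 = 0.1950 Tg/yr.
τ = M / F = 1.31 / 0.1950 = 6.718 yr.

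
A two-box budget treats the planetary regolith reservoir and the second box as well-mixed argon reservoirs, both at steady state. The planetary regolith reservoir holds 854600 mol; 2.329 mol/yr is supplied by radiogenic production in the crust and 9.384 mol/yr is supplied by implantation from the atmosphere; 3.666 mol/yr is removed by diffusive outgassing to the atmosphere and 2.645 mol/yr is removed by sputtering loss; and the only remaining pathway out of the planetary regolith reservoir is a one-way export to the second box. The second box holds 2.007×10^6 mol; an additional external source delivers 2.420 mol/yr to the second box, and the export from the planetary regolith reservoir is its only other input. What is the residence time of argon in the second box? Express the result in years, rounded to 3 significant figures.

Balance the planetary regolith reservoir: ΣF_in = 2.329 + 9.384 = 11.713 mol/yr.
Export to the second box = ΣF_in − (3.666 + 2.645) = 5.4020 mol/yr.
Total input to the second box = 5.4020 + 2.420 = 7.8220 mol/yr; at steady state this equals its total output.
τ = M / F = 2.007×10^6 / 7.8220 = 256600 yr.

257000 yr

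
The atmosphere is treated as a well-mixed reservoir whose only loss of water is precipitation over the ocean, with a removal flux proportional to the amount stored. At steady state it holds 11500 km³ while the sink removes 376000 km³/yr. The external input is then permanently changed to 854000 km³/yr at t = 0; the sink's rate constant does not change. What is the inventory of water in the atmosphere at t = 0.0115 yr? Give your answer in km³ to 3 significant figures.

τ = M₀/F₀ = 11500/376000 = 0.03059 yr; rate constant k = 1/τ.
New steady state M_∞ = F₁/k = F₁·τ = 854000 × 0.03059 = 26120 km³.
M(t) = M_∞ + (M₀ − M_∞)·e^(−t/τ); t/τ = 0.0115/0.03059 = 0.3760, so e^(−t/τ) = 0.6866.
M(t) = 26120 − 14620 × 0.6866 = 16082 km³.

16100 km³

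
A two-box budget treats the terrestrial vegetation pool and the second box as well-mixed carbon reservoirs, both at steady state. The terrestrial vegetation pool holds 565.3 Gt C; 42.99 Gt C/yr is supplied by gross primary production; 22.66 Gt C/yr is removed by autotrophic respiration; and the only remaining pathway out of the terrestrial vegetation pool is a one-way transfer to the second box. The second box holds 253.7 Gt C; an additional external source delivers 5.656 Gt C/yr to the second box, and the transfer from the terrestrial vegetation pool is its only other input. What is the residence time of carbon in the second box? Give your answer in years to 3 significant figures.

Balance the terrestrial vegetation pool: ΣF_in = 42.990 Gt C/yr.
Transfer to the second box = ΣF_in − (22.66) = 20.330 Gt C/yr.
Total input to the second box = 20.330 + 5.656 = 25.986 Gt C/yr; at steady state this equals its total output.
τ = M / F = 253.7 / 25.986 = 9.763 yr.

9.76 yr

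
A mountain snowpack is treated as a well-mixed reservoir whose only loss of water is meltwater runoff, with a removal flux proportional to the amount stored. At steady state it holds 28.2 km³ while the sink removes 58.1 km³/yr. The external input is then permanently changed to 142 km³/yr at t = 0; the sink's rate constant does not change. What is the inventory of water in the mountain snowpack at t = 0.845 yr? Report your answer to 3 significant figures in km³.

61.8 km³

Residence time τ = M₀/F₀ = 0.4854 yr. The eventual steady state is M_∞ = M₀·(F₁/F₀) = 28.2 × 142/58.1 = 68.923 km³.
The anomaly ΔM(t) = M(t) − M_∞ decays as ΔM₀·e^(−t/τ) with ΔM₀ = 28.2 − 68.923 = −40.72 km³.
At t = 0.845 yr, e^(−t/τ) = e^(−1.741) = 0.1754, so ΔM = −7.141 km³ and M = 68.923 − 7.141 = 61.782 km³.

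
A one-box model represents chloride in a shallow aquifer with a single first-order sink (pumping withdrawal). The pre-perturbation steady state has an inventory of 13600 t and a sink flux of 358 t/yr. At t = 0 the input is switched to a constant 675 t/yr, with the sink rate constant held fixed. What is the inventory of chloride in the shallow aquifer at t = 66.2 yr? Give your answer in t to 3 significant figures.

The sink rate constant is k = F₀/M₀ = 358/13600 = 0.02632 yr⁻¹.
Solving dM/dt = F₁ − kM with M(0) = M₀ gives M(t) = F₁/k + (M₀ − F₁/k)·e^(−kt).
F₁/k = 675/0.02632 = 25642 t; kt = 0.02632 × 66.2 = 1.743, e^(−kt) = 0.1751.
M(66.2) = 25642 + (13600 − 25642) × 0.1751 = 25642 − 2108 = 23534 t.

23500 t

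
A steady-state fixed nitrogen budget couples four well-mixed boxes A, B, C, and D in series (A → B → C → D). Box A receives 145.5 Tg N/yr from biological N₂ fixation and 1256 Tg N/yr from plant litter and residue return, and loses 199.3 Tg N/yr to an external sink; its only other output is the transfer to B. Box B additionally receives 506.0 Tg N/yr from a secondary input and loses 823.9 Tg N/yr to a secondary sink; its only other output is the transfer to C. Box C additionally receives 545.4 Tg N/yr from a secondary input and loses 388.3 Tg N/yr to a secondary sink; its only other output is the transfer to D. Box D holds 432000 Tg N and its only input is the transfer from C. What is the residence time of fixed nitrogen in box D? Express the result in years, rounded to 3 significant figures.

Box A: F(A→B) = (145.5 + 1256) − 199.3 = 1202.2 Tg N/yr.
Box B: F(B→C) = (1202.2 + 506.0) − 823.9 = 884.30 Tg N/yr.
Box C: F(C→D) = (884.30 + 545.4) − 388.3 = 1041.4 Tg N/yr.
Box D throughput = its input = 1041.4 Tg N/yr; τ = 432000 / 1041.4 = 414.8 yr.

415 yr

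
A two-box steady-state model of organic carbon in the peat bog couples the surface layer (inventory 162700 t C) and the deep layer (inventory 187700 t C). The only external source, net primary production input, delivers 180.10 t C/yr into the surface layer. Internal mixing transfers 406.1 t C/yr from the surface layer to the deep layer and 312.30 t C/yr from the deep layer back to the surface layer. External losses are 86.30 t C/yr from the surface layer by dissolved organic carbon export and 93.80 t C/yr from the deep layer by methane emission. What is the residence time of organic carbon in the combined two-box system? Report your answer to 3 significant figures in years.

1950 yr

Treat the two boxes together as one reservoir: the mixing fluxes between them are internal recycling, so τ = ΣM / Σ(external losses).
M_total = 162700 + 187700 = 350400 t C.
ΣF_external_out = 86.30 + 93.80 = 180.10 t C/yr.
τ = M_total / ΣF_ext = 350400 / 180.10 = 1946 yr.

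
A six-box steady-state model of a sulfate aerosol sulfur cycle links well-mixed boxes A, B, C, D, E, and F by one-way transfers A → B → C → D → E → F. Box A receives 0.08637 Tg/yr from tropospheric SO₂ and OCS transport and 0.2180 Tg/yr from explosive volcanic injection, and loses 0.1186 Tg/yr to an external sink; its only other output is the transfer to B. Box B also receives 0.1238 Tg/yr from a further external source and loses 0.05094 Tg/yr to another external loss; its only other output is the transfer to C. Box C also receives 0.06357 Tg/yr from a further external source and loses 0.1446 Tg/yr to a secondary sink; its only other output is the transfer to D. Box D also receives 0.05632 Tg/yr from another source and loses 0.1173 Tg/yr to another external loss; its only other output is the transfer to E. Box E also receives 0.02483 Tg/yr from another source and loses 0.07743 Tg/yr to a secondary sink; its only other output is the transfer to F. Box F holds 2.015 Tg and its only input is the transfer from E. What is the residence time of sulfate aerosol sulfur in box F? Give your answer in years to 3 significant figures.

Box A: F(A→B) = (0.08637 + 0.2180) − 0.1186 = 0.18577 Tg/yr.
Box B: F(B→C) = (0.18577 + 0.1238) − 0.05094 = 0.25863 Tg/yr.
Box C: F(C→D) = (0.25863 + 0.06357) − 0.1446 = 0.17760 Tg/yr.
Box D: F(D→E) = (0.17760 + 0.05632) − 0.1173 = 0.11662 Tg/yr.
Box E: F(E→F) = (0.11662 + 0.02483) − 0.07743 = 0.064020 Tg/yr.
Box F throughput = its input = 0.064020 Tg/yr; τ = 2.015 / 0.064020 = 31.47 yr.

31.5 yr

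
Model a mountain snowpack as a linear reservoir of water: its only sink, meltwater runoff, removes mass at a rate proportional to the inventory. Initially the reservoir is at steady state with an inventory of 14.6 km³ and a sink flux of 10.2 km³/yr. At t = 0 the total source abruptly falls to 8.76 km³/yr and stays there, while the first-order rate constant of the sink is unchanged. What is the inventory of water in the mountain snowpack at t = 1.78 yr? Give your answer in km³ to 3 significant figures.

13.1 km³

The sink rate constant is k = F₀/M₀ = 10.2/14.6 = 0.6986 yr⁻¹.
Solving dM/dt = F₁ − kM with M(0) = M₀ gives M(t) = F₁/k + (M₀ − F₁/k)·e^(−kt).
F₁/k = 8.76/0.6986 = 12.539 km³; kt = 0.6986 × 1.78 = 1.244, e^(−kt) = 0.2884.
M(1.78) = 12.539 + (14.6 − 12.539) × 0.2884 = 12.539 + 0.5944 = 13.133 km³.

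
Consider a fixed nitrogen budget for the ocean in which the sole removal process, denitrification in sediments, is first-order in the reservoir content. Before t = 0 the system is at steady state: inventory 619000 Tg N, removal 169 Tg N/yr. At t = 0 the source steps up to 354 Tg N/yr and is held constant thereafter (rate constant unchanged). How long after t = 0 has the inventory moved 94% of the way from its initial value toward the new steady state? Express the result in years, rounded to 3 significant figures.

10300 yr

τ = M₀/F₀ = 619000/169 = 3663 yr.
The remaining gap fraction is e^(−t/τ); 94% covered ⇒ e^(−t/τ) = 0.0600.
t = −τ ln(0.0600) = 3663 × 2.813 = 10300 yr.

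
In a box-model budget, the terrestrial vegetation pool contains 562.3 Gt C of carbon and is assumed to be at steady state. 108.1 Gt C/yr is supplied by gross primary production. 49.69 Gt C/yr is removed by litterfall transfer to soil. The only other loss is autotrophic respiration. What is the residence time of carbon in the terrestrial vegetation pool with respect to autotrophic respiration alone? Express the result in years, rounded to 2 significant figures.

At steady state ΣF_in = ΣF_out.
ΣF_in = 108.10 Gt C/yr.
Autotrophic respiration flux = ΣF_in − (49.69) = 108.10 − 49.69 = 58.41 Gt C/yr.
τ = M / F = 562.3 / 58.41 = 9.627 yr.

9.6 yr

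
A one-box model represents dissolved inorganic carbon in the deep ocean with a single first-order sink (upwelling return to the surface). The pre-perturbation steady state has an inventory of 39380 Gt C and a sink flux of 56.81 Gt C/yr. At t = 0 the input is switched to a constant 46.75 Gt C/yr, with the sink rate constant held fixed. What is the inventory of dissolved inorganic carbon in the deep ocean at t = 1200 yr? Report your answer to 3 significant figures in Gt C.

33600 Gt C

The sink rate constant is k = F₀/M₀ = 56.81/39380 = 0.001443 yr⁻¹.
Solving dM/dt = F₁ − kM with M(0) = M₀ gives M(t) = F₁/k + (M₀ − F₁/k)·e^(−kt).
F₁/k = 46.75/0.001443 = 32407 Gt C; kt = 0.001443 × 1200 = 1.731, e^(−kt) = 0.1771.
M(1200) = 32407 + (39380 − 32407) × 0.1771 = 32407 + 1235 = 33641 Gt C.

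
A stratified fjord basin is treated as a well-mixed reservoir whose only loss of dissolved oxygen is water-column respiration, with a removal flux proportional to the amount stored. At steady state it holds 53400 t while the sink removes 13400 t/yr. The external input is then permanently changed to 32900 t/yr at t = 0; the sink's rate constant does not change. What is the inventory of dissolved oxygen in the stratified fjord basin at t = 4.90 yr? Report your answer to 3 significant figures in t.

108000 t

The sink rate constant is k = F₀/M₀ = 13400/53400 = 0.2509 yr⁻¹.
Solving dM/dt = F₁ − kM with M(0) = M₀ gives M(t) = F₁/k + (M₀ − F₁/k)·e^(−kt).
F₁/k = 32900/0.2509 = 131110 t; kt = 0.2509 × 4.90 = 1.230, e^(−kt) = 0.2924.
M(4.90) = 131110 + (53400 − 131110) × 0.2924 = 131110 − 22720 = 108390 t.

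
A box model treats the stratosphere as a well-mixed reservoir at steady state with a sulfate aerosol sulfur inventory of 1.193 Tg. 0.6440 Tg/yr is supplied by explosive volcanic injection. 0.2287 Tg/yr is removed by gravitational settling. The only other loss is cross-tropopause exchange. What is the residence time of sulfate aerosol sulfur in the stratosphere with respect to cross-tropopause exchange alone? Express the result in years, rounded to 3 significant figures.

2.87 yr

At steady state ΣF_in = ΣF_out.
ΣF_in = 0.64400 Tg/yr.
Cross-tropopause exchange flux = ΣF_in − (0.2287) = 0.64400 − 0.2287 = 0.4153 Tg/yr.
τ = M / F = 1.193 / 0.4153 = 2.873 yr.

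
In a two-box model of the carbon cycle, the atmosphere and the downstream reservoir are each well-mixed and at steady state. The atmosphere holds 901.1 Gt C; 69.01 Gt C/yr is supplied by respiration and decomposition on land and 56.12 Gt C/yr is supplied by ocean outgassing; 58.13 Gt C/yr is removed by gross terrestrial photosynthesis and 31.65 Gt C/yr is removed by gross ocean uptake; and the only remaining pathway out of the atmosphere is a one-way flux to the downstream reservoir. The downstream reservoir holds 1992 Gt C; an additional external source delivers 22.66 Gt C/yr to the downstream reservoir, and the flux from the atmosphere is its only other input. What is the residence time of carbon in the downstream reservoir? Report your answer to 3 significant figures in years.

Balance the atmosphere: ΣF_in = 69.01 + 56.12 = 125.13 Gt C/yr.
Flux to the downstream reservoir = ΣF_in − (58.13 + 31.65) = 35.350 Gt C/yr.
Total input to the downstream reservoir = 35.350 + 22.66 = 58.010 Gt C/yr; at steady state this equals its total output.
τ = M / F = 1992 / 58.010 = 34.34 yr.

34.3 yr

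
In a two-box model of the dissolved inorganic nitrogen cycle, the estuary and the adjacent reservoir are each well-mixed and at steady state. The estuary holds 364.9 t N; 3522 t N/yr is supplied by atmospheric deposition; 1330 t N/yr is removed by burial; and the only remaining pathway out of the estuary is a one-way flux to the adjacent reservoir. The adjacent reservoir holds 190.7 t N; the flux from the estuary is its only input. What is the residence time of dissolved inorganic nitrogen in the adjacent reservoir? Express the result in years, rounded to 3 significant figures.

0.0870 yr

Balance the estuary: ΣF_in = 3522.0 t N/yr.
Flux to the adjacent reservoir = ΣF_in − (1330) = 2192.0 t N/yr.
At steady state the output of the adjacent reservoir equals its input, 2192.0 t N/yr.
τ = M / F = 190.7 / 2192.0 = 0.08700 yr.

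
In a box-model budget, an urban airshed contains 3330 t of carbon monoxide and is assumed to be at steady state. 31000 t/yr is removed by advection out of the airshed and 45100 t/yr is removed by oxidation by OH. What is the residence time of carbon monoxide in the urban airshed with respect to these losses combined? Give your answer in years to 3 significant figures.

Total removal = 31000 + 45100 = 76100 t/yr.
τ = M / ΣF_out = 3330 / 76100 = 0.04376 yr.

0.0438 yr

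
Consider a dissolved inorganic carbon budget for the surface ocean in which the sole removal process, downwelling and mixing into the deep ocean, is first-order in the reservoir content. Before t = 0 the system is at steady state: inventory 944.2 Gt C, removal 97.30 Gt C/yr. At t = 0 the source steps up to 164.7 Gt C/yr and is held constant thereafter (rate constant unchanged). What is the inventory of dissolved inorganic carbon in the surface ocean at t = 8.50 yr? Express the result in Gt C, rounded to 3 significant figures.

1330 Gt C

τ = M₀/F₀ = 944.2/97.30 = 9.704 yr; rate constant k = 1/τ.
New steady state M_∞ = F₁/k = F₁·τ = 164.7 × 9.704 = 1598.3 Gt C.
M(t) = M_∞ + (M₀ − M_∞)·e^(−t/τ); t/τ = 8.50/9.704 = 0.8759, so e^(−t/τ) = 0.4165.
M(t) = 1598.3 − 654.1 × 0.4165 = 1325.9 Gt C.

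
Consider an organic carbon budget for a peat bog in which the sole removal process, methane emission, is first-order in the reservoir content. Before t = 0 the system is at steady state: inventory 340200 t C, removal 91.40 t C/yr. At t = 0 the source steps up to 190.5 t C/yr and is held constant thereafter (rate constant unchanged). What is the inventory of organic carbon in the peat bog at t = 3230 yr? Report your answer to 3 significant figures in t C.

Residence time τ = M₀/F₀ = 3722 yr. The eventual steady state is M_∞ = M₀·(F₁/F₀) = 340200 × 190.5/91.40 = 709060 t C.
The anomaly ΔM(t) = M(t) − M_∞ decays as ΔM₀·e^(−t/τ) with ΔM₀ = 340200 − 709060 = −368900 t C.
At t = 3230 yr, e^(−t/τ) = e^(−0.8678) = 0.4199, so ΔM = −154900 t C and M = 709060 − 154900 = 554180 t C.

554000 t C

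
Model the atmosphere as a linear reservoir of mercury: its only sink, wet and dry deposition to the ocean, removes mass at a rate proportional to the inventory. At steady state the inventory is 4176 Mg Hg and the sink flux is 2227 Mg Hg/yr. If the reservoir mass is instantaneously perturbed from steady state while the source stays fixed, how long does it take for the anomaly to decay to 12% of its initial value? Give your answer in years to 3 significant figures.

For a linear reservoir the anomaly decays as exp(−t/τ) with τ = M/F = 4176/2227 = 1.875 yr.
exp(−t/τ) = 0.12 ⇒ t = −τ ln(0.12) = 1.875 × 2.120 = 3.976 yr.

3.98 yr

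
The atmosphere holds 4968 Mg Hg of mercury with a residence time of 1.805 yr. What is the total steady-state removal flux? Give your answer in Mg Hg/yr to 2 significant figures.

2800 Mg Hg/yr

F = M / τ = 4968 / 1.805 = 2752 Mg Hg/yr.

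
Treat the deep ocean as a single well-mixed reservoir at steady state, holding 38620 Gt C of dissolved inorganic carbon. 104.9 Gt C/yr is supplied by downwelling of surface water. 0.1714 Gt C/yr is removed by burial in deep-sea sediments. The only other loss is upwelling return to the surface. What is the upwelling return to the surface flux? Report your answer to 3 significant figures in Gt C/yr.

105 Gt C/yr

At steady state ΣF_in = ΣF_out.
ΣF_in = 104.90 Gt C/yr.
Upwelling return to the surface flux = ΣF_in − (0.1714) = 104.90 − 0.1714 = 104.7 Gt C/yr.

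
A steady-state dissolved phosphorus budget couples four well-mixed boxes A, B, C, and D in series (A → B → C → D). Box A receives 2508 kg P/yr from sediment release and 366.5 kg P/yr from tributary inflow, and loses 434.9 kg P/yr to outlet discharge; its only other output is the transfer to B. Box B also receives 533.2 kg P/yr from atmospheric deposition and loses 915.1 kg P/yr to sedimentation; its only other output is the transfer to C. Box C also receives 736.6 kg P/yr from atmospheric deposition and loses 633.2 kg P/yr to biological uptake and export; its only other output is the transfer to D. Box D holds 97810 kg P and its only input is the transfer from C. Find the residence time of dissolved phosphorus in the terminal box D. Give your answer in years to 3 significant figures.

45.3 yr

Box A: F(A→B) = (2508 + 366.5) − 434.9 = 2439.6 kg P/yr.
Box B: F(B→C) = (2439.6 + 533.2) − 915.1 = 2057.7 kg P/yr.
Box C: F(C→D) = (2057.7 + 736.6) − 633.2 = 2161.1 kg P/yr.
Box D throughput = its input = 2161.1 kg P/yr; τ = 97810 / 2161.1 = 45.26 yr.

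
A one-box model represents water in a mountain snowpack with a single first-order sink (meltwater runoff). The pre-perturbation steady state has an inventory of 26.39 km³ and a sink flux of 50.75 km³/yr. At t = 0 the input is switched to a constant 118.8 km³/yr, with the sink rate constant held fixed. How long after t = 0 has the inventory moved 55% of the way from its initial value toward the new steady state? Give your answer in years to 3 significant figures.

τ = M₀/F₀ = 26.39/50.75 = 0.5200 yr.
The remaining gap fraction is e^(−t/τ); 55% covered ⇒ e^(−t/τ) = 0.450.
t = −τ ln(0.450) = 0.5200 × 0.7985 = 0.4152 yr.

0.415 yr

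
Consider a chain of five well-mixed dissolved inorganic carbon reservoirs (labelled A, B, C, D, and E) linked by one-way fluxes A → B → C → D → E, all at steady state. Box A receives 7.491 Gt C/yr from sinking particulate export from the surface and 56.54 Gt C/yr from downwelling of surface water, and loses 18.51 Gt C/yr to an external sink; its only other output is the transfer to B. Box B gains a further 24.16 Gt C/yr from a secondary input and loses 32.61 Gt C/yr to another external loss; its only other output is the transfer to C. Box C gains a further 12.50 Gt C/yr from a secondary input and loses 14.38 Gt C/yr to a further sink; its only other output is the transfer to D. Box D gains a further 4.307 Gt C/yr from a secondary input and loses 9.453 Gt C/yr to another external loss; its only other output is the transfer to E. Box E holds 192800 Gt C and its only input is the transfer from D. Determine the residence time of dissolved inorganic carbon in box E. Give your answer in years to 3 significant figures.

Box A: F(A→B) = (7.491 + 56.54) − 18.51 = 45.521 Gt C/yr.
Box B: F(B→C) = (45.521 + 24.16) − 32.61 = 37.071 Gt C/yr.
Box C: F(C→D) = (37.071 + 12.50) − 14.38 = 35.191 Gt C/yr.
Box D: F(D→E) = (35.191 + 4.307) − 9.453 = 30.045 Gt C/yr.
Box E throughput = its input = 30.045 Gt C/yr; τ = 192800 / 30.045 = 6417 yr.

6420 yr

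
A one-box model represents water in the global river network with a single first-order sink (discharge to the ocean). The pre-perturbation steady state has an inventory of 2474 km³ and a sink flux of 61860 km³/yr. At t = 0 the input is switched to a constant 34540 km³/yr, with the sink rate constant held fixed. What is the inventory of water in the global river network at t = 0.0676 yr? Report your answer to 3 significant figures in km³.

1580 km³

Residence time τ = M₀/F₀ = 0.03999 yr. The eventual steady state is M_∞ = M₀·(F₁/F₀) = 2474 × 34540/61860 = 1381.4 km³.
The anomaly ΔM(t) = M(t) − M_∞ decays as ΔM₀·e^(−t/τ) with ΔM₀ = 2474 − 1381.4 = 1093 km³.
At t = 0.0676 yr, e^(−t/τ) = e^(−1.690) = 0.1845, so ΔM = 201.6 km³ and M = 1381.4 + 201.6 = 1582.9 km³.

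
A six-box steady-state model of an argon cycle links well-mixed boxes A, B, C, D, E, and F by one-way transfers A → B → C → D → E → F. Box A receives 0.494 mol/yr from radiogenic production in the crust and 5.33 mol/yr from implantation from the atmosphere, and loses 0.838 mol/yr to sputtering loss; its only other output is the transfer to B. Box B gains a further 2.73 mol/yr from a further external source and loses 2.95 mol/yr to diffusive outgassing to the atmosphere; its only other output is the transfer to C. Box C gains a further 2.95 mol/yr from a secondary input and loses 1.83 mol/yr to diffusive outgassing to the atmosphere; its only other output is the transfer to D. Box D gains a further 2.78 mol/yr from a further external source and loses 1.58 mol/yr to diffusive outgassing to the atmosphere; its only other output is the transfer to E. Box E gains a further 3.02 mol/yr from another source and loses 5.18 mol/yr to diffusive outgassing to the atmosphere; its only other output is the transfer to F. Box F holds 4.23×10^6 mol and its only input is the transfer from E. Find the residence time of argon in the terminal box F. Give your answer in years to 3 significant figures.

859000 yr

Box A: F(A→B) = (0.494 + 5.33) − 0.838 = 4.9860 mol/yr.
Box B: F(B→C) = (4.9860 + 2.73) − 2.95 = 4.7660 mol/yr.
Box C: F(C→D) = (4.7660 + 2.95) − 1.83 = 5.8860 mol/yr.
Box D: F(D→E) = (5.8860 + 2.78) − 1.58 = 7.0860 mol/yr.
Box E: F(E→F) = (7.0860 + 3.02) − 5.18 = 4.9260 mol/yr.
Box F throughput = its input = 4.9260 mol/yr; τ = 4.23×10^6 / 4.9260 = 858700 yr.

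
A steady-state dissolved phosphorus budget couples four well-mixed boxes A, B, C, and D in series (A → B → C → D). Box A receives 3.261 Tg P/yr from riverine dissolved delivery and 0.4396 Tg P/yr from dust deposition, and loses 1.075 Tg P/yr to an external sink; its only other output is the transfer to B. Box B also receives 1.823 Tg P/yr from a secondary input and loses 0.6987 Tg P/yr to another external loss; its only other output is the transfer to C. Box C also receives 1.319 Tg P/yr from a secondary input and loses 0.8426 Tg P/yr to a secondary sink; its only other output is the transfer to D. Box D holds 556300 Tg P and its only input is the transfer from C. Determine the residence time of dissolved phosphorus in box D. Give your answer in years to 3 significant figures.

132000 yr

Box A: F(A→B) = (3.261 + 0.4396) − 1.075 = 2.6256 Tg P/yr.
Box B: F(B→C) = (2.6256 + 1.823) − 0.6987 = 3.7499 Tg P/yr.
Box C: F(C→D) = (3.7499 + 1.319) − 0.8426 = 4.2263 Tg P/yr.
Box D throughput = its input = 4.2263 Tg P/yr; τ = 556300 / 4.2263 = 131600 yr.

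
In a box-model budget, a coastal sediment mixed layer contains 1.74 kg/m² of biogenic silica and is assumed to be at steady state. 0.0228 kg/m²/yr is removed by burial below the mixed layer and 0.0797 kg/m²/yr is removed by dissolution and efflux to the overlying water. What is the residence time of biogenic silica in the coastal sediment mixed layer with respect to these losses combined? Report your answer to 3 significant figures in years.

17.0 yr

Total removal = 0.02280 + 0.07970 = 0.10250 kg/m²/yr.
τ = M / ΣF_out = 1.74 / 0.10250 = 16.98 yr.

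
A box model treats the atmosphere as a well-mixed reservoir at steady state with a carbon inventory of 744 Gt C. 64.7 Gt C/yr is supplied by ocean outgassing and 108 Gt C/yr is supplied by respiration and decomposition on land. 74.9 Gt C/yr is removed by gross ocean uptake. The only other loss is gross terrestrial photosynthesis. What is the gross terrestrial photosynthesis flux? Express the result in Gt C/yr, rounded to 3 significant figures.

At steady state ΣF_in = ΣF_out.
ΣF_in = 64.7 + 108 = 172.70 Gt C/yr.
Gross terrestrial photosynthesis flux = ΣF_in − (74.9) = 172.70 − 74.90 = 97.80 Gt C/yr.

97.8 Gt C/yr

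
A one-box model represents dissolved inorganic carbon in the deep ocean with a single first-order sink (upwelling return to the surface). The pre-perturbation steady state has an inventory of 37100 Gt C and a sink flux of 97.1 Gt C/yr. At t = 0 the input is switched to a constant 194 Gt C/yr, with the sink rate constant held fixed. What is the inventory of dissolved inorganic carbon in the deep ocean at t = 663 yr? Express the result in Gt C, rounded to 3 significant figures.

The sink rate constant is k = F₀/M₀ = 97.1/37100 = 0.002617 yr⁻¹.
Solving dM/dt = F₁ − kM with M(0) = M₀ gives M(t) = F₁/k + (M₀ − F₁/k)·e^(−kt).
F₁/k = 194/0.002617 = 74124 Gt C; kt = 0.002617 × 663 = 1.735, e^(−kt) = 0.1764.
M(663) = 74124 + (37100 − 74124) × 0.1764 = 74124 − 6529 = 67594 Gt C.

67600 Gt C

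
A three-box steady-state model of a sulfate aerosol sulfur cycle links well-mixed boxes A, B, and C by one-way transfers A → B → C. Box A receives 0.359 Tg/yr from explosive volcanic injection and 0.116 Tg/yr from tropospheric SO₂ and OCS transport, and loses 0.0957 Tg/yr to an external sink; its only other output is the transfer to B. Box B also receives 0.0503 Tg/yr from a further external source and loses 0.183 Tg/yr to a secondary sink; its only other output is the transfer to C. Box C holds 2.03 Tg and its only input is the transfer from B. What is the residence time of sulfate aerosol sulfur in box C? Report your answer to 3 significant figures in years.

8.23 yr

Box A: F(A→B) = (0.359 + 0.116) − 0.0957 = 0.37930 Tg/yr.
Box B: F(B→C) = (0.37930 + 0.0503) − 0.183 = 0.24660 Tg/yr.
Box C throughput = its input = 0.24660 Tg/yr; τ = 2.03 / 0.24660 = 8.232 yr.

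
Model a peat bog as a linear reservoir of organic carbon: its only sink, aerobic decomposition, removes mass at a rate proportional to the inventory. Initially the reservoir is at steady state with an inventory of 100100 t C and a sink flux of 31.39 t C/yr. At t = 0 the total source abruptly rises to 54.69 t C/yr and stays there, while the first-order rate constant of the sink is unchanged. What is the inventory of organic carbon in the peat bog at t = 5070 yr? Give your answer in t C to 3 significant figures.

The sink rate constant is k = F₀/M₀ = 31.39/100100 = 0.0003136 yr⁻¹.
Solving dM/dt = F₁ − kM with M(0) = M₀ gives M(t) = F₁/k + (M₀ − F₁/k)·e^(−kt).
F₁/k = 54.69/0.0003136 = 174400 t C; kt = 0.0003136 × 5070 = 1.590, e^(−kt) = 0.2039.
M(5070) = 174400 + (100100 − 174400) × 0.2039 = 174400 − 15150 = 159250 t C.

159000 t C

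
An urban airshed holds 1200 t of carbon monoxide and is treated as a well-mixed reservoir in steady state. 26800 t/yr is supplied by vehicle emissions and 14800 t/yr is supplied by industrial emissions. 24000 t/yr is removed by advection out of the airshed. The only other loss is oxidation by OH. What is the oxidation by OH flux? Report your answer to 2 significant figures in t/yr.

18000 t/yr

At steady state ΣF_in = ΣF_out.
ΣF_in = 26800 + 14800 = 41600 t/yr.
Oxidation by OH flux = ΣF_in − (24000) = 41600 − 24000 = 17600 t/yr.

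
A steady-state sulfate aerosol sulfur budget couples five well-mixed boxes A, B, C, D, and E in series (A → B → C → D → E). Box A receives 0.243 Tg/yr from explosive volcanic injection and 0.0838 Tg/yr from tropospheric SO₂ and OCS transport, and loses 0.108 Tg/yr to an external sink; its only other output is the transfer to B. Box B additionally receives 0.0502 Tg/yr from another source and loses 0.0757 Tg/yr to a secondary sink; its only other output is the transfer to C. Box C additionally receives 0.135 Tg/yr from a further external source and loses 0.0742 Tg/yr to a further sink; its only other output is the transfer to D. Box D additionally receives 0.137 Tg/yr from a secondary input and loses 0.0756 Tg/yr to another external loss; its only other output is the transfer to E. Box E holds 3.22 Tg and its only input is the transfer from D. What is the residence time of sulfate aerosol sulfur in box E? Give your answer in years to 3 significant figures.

10.2 yr

Box A: F(A→B) = (0.243 + 0.0838) − 0.108 = 0.21880 Tg/yr.
Box B: F(B→C) = (0.21880 + 0.0502) − 0.0757 = 0.19330 Tg/yr.
Box C: F(C→D) = (0.19330 + 0.135) − 0.0742 = 0.25410 Tg/yr.
Box D: F(D→E) = (0.25410 + 0.137) − 0.0756 = 0.31550 Tg/yr.
Box E throughput = its input = 0.31550 Tg/yr; τ = 3.22 / 0.31550 = 10.21 yr.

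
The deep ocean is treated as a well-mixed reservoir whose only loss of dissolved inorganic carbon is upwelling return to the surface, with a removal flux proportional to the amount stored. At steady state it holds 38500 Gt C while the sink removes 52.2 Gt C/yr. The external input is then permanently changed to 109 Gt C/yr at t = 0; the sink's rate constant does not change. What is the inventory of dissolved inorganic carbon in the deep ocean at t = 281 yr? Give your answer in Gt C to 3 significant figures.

51800 Gt C

τ = M₀/F₀ = 38500/52.2 = 737.5 yr; rate constant k = 1/τ.
New steady state M_∞ = F₁/k = F₁·τ = 109 × 737.5 = 80393 Gt C.
M(t) = M_∞ + (M₀ − M_∞)·e^(−t/τ); t/τ = 281/737.5 = 0.3810, so e^(−t/τ) = 0.6832.
M(t) = 80393 − 41890 × 0.6832 = 51772 Gt C.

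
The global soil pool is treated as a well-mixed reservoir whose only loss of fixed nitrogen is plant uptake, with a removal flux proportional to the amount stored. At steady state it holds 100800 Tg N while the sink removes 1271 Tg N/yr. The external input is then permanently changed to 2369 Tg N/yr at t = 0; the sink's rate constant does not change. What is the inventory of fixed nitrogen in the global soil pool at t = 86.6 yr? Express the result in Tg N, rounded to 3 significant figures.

159000 Tg N

τ = M₀/F₀ = 100800/1271 = 79.31 yr; rate constant k = 1/τ.
New steady state M_∞ = F₁/k = F₁·τ = 2369 × 79.31 = 187880 Tg N.
M(t) = M_∞ + (M₀ − M_∞)·e^(−t/τ); t/τ = 86.6/79.31 = 1.092, so e^(−t/τ) = 0.3356.
M(t) = 187880 − 87080 × 0.3356 = 158660 Tg N.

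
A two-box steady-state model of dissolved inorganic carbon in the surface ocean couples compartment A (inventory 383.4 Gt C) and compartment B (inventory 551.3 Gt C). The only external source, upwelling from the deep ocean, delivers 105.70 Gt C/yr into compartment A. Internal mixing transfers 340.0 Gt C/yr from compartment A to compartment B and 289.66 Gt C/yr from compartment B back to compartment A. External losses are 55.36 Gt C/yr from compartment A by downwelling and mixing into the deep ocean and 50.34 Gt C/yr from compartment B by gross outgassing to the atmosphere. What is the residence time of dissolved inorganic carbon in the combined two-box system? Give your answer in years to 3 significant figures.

8.84 yr

Treat the two boxes together as one reservoir: the mixing fluxes between them are internal recycling, so τ = ΣM / Σ(external losses).
M_total = 383.4 + 551.3 = 934.70 Gt C.
ΣF_external_out = 55.36 + 50.34 = 105.70 Gt C/yr.
τ = M_total / ΣF_ext = 934.70 / 105.70 = 8.843 yr.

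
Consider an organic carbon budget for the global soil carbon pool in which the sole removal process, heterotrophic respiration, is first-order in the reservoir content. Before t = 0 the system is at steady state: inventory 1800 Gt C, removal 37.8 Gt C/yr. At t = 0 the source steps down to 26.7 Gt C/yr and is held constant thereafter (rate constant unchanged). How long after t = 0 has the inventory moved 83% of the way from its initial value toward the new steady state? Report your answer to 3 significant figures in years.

84.4 yr

τ = M₀/F₀ = 1800/37.8 = 47.62 yr.
The remaining gap fraction is e^(−t/τ); 83% covered ⇒ e^(−t/τ) = 0.170.
t = −τ ln(0.170) = 47.62 × 1.772 = 84.38 yr.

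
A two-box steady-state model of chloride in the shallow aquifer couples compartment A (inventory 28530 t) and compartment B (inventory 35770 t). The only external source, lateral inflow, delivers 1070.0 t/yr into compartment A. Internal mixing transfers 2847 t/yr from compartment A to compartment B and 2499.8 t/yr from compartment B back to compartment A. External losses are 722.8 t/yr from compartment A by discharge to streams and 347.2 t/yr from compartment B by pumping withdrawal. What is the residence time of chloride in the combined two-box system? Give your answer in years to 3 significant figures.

For the system as a whole, the A↔B exchange is internal and contributes nothing to the throughput; only the external sinks remove mass.
M_total = 28530 + 35770 = 64300 t.
ΣF_external_out = 722.8 + 347.2 = 1070.0 t/yr.
τ = M_total / ΣF_ext = 64300 / 1070.0 = 60.09 yr.

60.1 yr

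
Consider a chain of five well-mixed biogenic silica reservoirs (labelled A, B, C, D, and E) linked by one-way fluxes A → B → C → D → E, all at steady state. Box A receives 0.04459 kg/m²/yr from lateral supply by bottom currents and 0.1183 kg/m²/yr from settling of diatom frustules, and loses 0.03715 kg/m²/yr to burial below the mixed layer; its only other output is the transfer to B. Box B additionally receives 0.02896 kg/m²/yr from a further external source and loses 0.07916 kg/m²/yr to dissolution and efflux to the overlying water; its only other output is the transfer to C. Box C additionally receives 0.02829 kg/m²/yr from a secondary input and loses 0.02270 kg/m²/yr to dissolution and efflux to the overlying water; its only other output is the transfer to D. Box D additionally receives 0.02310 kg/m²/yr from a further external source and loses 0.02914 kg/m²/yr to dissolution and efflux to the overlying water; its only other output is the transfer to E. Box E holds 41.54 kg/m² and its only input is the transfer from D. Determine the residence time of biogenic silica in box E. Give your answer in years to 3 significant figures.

Box A: F(A→B) = (0.04459 + 0.1183) − 0.03715 = 0.12574 kg/m²/yr.
Box B: F(B→C) = (0.12574 + 0.02896) − 0.07916 = 0.075540 kg/m²/yr.
Box C: F(C→D) = (0.075540 + 0.02829) − 0.02270 = 0.081130 kg/m²/yr.
Box D: F(D→E) = (0.081130 + 0.02310) − 0.02914 = 0.075090 kg/m²/yr.
Box E throughput = its input = 0.075090 kg/m²/yr; τ = 41.54 / 0.075090 = 553.2 yr.

553 yr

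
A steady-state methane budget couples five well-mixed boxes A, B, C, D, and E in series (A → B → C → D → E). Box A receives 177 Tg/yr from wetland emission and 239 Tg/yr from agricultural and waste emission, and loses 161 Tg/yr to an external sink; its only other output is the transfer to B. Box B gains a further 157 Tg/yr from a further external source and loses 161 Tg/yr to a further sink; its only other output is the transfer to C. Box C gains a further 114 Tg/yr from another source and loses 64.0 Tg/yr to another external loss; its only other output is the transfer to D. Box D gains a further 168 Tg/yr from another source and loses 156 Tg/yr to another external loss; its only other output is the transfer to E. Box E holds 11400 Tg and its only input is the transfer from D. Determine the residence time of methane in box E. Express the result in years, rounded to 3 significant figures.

Box A: F(A→B) = (177 + 239) − 161 = 255.00 Tg/yr.
Box B: F(B→C) = (255.00 + 157) − 161 = 251.00 Tg/yr.
Box C: F(C→D) = (251.00 + 114) − 64.0 = 301.00 Tg/yr.
Box D: F(D→E) = (301.00 + 168) − 156 = 313.00 Tg/yr.
Box E throughput = its input = 313.00 Tg/yr; τ = 11400 / 313.00 = 36.42 yr.

36.4 yr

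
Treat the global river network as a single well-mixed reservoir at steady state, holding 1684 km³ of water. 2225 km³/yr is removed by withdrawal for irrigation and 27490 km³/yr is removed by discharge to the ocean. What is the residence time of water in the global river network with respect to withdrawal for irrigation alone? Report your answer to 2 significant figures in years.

Residence time with respect to a single sink: τ = M / F_sink.
τ = 1684 / 2225 = 0.7569 yr.

0.76 yr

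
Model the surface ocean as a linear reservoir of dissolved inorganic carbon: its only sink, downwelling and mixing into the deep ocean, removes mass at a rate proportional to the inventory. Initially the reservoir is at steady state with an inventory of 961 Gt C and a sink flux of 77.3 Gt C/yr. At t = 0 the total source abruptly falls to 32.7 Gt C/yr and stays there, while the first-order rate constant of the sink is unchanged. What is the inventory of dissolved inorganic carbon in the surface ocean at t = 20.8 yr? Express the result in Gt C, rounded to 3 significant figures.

τ = M₀/F₀ = 961/77.3 = 12.43 yr; rate constant k = 1/τ.
New steady state M_∞ = F₁/k = F₁·τ = 32.7 × 12.43 = 406.53 Gt C.
M(t) = M_∞ + (M₀ − M_∞)·e^(−t/τ); t/τ = 20.8/12.43 = 1.673, so e^(−t/τ) = 0.1877.
M(t) = 406.53 + 554.5 × 0.1877 = 510.58 Gt C.

511 Gt C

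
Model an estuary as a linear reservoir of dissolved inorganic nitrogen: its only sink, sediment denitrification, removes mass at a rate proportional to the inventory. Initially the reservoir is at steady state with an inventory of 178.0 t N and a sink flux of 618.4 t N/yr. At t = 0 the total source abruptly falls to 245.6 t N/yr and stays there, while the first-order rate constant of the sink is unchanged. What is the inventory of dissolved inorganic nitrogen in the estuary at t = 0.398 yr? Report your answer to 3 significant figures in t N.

97.6 t N

Residence time τ = M₀/F₀ = 0.2878 yr. The eventual steady state is M_∞ = M₀·(F₁/F₀) = 178.0 × 245.6/618.4 = 70.693 t N.
The anomaly ΔM(t) = M(t) − M_∞ decays as ΔM₀·e^(−t/τ) with ΔM₀ = 178.0 − 70.693 = 107.3 t N.
At t = 0.398 yr, e^(−t/τ) = e^(−1.383) = 0.2509, so ΔM = 26.92 t N and M = 70.693 + 26.92 = 97.616 t N.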